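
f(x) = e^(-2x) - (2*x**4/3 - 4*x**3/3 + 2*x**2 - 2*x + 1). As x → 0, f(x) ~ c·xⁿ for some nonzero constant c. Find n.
5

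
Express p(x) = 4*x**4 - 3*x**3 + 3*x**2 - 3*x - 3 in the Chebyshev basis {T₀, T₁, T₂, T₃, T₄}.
(-21/4)T₁ + (7/2)T₂ + (-3/4)T₃ + (1/2)T₄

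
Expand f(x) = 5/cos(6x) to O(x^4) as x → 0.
5 + 90*x**2 + O(x**4)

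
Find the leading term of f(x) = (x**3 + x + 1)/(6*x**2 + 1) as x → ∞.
x/6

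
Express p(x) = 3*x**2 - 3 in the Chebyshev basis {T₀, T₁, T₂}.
(-3/2)T₀ + (3/2)T₂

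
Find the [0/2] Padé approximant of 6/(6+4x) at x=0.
1/(2*x/3 + 1)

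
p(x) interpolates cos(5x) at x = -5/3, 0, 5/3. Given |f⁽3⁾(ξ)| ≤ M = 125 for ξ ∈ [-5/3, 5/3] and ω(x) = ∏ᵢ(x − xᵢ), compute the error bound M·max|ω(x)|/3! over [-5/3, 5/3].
15625*sqrt(3)/729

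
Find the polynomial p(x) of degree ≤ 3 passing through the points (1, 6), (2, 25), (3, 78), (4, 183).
3*x**3 - x**2 + x + 3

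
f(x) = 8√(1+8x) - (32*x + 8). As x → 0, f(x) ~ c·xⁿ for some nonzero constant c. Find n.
2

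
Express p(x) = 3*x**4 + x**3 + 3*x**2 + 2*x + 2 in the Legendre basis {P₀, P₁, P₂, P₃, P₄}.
(18/5)P₀ + (13/5)P₁ + (26/7)P₂ + (2/5)P₃ + (24/35)P₄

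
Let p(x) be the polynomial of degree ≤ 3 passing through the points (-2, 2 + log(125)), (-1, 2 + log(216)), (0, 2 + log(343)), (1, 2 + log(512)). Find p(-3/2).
2 + log(72*2**(3/8)*3**(13/16)*5**(15/16)*7**(1/16)/7)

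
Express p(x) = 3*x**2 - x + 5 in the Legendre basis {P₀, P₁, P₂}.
(6)P₀ - P₁ + (2)P₂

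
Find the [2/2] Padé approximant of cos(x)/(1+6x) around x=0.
(-427*x**2/852 + x/71 + 1)/(x**2/12 + 427*x/71 + 1)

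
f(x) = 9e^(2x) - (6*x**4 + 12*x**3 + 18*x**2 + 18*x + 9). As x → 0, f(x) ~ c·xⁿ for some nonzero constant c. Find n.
5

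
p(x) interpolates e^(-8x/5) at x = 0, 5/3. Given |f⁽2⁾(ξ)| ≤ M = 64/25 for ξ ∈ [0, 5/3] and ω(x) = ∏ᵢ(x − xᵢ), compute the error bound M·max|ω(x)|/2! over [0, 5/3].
8/9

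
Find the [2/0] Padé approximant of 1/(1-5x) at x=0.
25*x**2 + 5*x + 1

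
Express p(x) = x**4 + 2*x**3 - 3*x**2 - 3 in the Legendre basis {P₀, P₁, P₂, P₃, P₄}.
(-19/5)P₀ + (6/5)P₁ + (-10/7)P₂ + (4/5)P₃ + (8/35)P₄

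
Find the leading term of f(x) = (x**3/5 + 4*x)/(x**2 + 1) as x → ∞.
x/5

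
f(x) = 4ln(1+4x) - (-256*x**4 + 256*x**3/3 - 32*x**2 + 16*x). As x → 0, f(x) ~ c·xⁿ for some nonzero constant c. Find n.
5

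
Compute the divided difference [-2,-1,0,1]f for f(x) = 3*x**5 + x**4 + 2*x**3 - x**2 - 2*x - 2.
15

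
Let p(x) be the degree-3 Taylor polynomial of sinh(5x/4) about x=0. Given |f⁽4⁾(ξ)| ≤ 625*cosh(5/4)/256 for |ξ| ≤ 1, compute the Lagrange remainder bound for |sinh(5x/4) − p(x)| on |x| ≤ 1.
625*cosh(5/4)/6144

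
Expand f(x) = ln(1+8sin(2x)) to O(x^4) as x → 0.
16*x - 128*x**2 + 4064*x**3/3 + O(x**4)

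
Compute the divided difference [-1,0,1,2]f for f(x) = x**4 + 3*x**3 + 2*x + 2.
5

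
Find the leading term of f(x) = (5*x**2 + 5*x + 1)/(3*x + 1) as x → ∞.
5*x/3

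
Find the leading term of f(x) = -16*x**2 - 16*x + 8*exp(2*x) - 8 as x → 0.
32*x**3/3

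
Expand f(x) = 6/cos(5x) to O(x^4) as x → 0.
6 + 75*x**2 + O(x**4)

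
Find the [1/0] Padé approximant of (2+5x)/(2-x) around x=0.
3*x + 1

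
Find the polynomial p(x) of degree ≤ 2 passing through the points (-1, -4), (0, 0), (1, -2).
-3*x**2 + x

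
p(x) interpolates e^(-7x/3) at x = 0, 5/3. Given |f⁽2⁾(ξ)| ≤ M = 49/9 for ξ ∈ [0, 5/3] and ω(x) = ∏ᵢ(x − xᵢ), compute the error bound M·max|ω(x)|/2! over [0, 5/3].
1225/648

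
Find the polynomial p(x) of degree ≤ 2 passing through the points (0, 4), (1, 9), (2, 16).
x**2 + 4*x + 4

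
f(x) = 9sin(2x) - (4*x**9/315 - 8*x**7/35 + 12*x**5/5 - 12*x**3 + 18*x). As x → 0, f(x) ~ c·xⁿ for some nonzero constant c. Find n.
11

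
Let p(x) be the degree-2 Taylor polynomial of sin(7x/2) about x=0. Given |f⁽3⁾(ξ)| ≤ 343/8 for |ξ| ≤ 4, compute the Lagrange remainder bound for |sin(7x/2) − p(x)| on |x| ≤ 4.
1372/3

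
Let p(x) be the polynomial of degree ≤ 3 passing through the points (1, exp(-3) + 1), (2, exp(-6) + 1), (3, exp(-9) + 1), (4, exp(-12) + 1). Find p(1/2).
(-35*exp(6) - 5 + 21*exp(3) + 35*exp(9) + 16*exp(12))*exp(-12)/16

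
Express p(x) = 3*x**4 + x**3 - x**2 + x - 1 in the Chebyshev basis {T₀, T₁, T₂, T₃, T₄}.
(-3/8)T₀ + (7/4)T₁ + T₂ + (1/4)T₃ + (3/8)T₄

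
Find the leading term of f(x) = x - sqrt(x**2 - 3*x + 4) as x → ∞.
3/2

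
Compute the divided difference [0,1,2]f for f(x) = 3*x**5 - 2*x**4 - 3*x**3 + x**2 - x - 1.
23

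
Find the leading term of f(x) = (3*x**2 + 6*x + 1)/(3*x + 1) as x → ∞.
x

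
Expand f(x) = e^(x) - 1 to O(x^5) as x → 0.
x + x**2/2 + x**3/6 + x**4/24 + O(x**5)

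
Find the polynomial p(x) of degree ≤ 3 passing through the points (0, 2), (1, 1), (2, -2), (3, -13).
-x**3 + 2*x**2 - 2*x + 2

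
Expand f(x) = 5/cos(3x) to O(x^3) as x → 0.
5 + 45*x**2/2 + O(x**3)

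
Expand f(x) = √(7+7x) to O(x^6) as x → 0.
sqrt(7) + sqrt(7)*x/2 - sqrt(7)*x**2/8 + sqrt(7)*x**3/16 - 5*sqrt(7)*x**4/128 + 7*sqrt(7)*x**5/256 + O(x**6)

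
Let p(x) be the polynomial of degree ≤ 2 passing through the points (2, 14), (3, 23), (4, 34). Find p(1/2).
17/4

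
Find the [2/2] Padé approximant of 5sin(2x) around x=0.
10*x/(2*x**2/3 + 1)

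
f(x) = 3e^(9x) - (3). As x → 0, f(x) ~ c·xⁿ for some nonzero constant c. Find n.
1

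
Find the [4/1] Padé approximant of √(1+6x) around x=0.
(243*x**4/40 - 27*x**3/5 + 81*x**2/10 + 36*x/5 + 1)/(21*x/5 + 1)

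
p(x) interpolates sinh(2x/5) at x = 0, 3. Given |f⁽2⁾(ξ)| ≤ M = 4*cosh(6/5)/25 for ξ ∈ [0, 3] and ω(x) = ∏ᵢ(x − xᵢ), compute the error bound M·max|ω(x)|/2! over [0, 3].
9*cosh(6/5)/50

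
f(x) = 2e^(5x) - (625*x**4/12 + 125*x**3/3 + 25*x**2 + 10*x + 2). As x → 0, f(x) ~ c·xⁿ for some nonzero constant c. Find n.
5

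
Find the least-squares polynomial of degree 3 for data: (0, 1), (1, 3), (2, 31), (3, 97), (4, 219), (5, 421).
4/7 + (-19/14)x + (29/14)x² + (3)x³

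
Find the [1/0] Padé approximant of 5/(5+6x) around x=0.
1 - 6*x/5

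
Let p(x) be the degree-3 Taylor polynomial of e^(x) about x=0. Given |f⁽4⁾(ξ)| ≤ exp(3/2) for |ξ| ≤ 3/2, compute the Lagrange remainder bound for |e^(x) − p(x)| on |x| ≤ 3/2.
27*exp(3/2)/128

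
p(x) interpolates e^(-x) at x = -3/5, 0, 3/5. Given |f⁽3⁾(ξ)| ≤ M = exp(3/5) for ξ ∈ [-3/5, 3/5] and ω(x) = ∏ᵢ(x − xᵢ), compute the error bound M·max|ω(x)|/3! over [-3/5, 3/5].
sqrt(3)*exp(3/5)/125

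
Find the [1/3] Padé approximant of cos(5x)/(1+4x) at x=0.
(1 - 125*x/48)/(1675*x**3/96 + 25*x**2/12 + 67*x/48 + 1)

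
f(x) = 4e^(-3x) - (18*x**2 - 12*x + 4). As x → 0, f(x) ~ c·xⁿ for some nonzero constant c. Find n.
3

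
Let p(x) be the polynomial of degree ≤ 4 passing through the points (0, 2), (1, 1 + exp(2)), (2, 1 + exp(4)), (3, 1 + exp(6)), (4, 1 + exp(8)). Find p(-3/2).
-385*exp(6)/32 - 693*exp(2)/32 + 1283/128 + 1485*exp(4)/64 + 315*exp(8)/128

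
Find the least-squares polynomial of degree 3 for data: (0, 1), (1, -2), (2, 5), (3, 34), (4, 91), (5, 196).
50/63 + (-1145/378)x + (-155/126)x² + (52/27)x³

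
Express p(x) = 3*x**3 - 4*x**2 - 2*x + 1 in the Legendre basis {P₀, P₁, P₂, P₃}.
(-1/3)P₀ + (-1/5)P₁ + (-8/3)P₂ + (6/5)P₃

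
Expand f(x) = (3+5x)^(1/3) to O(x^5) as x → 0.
3**(1/3) + 5*3**(1/3)*x/9 - 25*3**(1/3)*x**2/81 + 625*3**(1/3)*x**3/2187 - 6250*3**(1/3)*x**4/19683 + O(x**5)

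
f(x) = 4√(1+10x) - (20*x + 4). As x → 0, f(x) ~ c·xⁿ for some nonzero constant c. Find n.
2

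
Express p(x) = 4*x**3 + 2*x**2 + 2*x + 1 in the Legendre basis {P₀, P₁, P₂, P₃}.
(5/3)P₀ + (22/5)P₁ + (4/3)P₂ + (8/5)P₃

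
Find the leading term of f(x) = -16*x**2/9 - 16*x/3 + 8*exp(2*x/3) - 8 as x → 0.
32*x**3/81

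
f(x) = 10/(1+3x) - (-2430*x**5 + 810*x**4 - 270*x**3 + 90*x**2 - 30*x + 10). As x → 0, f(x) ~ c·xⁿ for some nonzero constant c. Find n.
6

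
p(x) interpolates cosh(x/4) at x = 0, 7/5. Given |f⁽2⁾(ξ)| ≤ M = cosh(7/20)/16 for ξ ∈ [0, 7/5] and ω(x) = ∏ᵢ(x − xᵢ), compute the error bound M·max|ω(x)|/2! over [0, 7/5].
49*cosh(7/20)/3200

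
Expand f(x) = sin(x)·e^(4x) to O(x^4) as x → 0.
x + 4*x**2 + 47*x**3/6 + O(x**4)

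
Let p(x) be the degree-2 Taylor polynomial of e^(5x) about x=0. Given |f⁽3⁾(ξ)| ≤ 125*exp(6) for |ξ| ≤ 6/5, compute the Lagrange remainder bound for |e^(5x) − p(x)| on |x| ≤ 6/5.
36*exp(6)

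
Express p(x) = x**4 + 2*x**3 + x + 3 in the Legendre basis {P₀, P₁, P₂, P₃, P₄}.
(16/5)P₀ + (11/5)P₁ + (4/7)P₂ + (4/5)P₃ + (8/35)P₄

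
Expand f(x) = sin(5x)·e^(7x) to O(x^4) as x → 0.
5*x + 35*x**2 + 305*x**3/3 + O(x**4)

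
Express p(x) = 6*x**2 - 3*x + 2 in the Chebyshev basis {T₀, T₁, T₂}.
(5)T₀ + (-3)T₁ + (3)T₂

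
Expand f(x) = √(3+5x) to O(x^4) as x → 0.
sqrt(3) + 5*sqrt(3)*x/6 - 25*sqrt(3)*x**2/72 + 125*sqrt(3)*x**3/432 + O(x**4)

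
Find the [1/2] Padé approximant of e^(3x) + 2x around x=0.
(169*x/41 + 1)/(-9*x**2/82 - 36*x/41 + 1)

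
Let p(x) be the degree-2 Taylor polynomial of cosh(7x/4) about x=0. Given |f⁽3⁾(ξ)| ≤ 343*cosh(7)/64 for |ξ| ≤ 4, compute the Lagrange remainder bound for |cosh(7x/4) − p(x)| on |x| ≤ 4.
343*cosh(7)/6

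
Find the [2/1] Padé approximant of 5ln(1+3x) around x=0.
15*x*(x + 2)/(2*(2*x + 1))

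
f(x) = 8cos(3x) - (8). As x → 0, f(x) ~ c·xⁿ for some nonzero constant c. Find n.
2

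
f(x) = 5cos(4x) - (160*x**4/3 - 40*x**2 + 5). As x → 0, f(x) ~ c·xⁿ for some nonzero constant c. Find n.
6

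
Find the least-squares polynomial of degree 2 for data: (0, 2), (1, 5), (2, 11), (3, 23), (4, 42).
17/7 + (-37/35)x + (19/7)x²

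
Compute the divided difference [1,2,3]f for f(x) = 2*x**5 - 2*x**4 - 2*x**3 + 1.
118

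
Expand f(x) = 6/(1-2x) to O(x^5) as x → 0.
6 + 12*x + 24*x**2 + 48*x**3 + 96*x**4 + O(x**5)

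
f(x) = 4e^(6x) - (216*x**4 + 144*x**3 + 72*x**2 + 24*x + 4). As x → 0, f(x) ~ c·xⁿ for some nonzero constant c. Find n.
5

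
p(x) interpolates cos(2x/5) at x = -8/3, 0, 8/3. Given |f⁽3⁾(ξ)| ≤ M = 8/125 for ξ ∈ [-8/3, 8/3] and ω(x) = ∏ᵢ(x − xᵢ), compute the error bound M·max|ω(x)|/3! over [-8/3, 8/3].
4096*sqrt(3)/91125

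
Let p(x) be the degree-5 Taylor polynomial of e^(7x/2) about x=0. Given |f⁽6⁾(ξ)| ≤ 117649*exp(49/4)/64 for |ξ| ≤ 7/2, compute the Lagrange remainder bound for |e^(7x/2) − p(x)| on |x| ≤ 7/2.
13841287201*exp(49/4)/2949120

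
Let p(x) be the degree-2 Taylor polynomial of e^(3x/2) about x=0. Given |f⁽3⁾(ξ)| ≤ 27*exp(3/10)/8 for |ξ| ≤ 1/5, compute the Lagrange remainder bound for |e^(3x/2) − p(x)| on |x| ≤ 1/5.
9*exp(3/10)/2000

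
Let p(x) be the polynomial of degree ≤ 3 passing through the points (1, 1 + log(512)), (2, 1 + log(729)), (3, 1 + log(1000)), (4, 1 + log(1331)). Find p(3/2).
1 + log(486*11**(3/16)*2**(7/8)*3**(5/8)*5**(1/16)/5)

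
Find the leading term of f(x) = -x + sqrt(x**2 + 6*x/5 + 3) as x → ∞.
3/5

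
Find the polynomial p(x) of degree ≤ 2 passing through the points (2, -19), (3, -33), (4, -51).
-2*x**2 - 4*x - 3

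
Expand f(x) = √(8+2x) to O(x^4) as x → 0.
2*sqrt(2) + sqrt(2)*x/4 - sqrt(2)*x**2/64 + sqrt(2)*x**3/512 + O(x**4)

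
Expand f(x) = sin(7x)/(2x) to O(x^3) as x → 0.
7/2 - 343*x**2/12 + O(x**3)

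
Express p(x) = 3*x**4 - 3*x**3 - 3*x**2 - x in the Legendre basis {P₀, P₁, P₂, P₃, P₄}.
(-2/5)P₀ + (-14/5)P₁ + (-2/7)P₂ + (-6/5)P₃ + (24/35)P₄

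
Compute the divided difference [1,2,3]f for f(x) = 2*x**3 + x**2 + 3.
13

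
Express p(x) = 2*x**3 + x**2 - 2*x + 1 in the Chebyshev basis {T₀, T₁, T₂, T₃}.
(3/2)T₀ + (-1/2)T₁ + (1/2)T₂ + (1/2)T₃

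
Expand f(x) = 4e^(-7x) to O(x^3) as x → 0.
4 - 28*x + 98*x**2 + O(x**3)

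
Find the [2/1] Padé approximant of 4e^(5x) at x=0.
(50*x**2/3 + 40*x/3 + 4)/(1 - 5*x/3)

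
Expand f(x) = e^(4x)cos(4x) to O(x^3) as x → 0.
1 + 4*x + O(x**3)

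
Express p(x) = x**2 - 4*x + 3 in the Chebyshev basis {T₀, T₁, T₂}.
(7/2)T₀ + (-4)T₁ + (1/2)T₂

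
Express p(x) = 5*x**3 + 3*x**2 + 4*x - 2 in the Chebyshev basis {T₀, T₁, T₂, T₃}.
(-1/2)T₀ + (31/4)T₁ + (3/2)T₂ + (5/4)T₃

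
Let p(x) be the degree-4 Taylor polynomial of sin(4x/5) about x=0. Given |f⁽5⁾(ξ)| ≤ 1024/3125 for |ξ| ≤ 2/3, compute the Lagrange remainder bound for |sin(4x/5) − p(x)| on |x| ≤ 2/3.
4096/11390625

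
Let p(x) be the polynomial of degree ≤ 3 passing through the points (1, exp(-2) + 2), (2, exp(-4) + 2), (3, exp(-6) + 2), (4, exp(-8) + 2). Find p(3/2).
(-5*exp(2) + 1 + 15*exp(4) + 5*exp(6) + 32*exp(8))*exp(-8)/16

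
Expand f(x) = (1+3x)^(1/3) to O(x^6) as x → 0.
1 + x - x**2 + 5*x**3/3 - 10*x**4/3 + 22*x**5/3 + O(x**6)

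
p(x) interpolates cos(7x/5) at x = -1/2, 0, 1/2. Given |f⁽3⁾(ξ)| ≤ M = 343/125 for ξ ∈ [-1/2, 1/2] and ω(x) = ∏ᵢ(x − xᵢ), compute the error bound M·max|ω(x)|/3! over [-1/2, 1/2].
343*sqrt(3)/27000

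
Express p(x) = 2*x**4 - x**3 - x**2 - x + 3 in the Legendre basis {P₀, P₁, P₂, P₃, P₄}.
(46/15)P₀ + (-8/5)P₁ + (10/21)P₂ + (-2/5)P₃ + (16/35)P₄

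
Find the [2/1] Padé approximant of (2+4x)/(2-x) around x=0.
(2*x + 1)/(1 - x/2)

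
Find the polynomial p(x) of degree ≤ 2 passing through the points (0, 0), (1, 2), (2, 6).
x**2 + x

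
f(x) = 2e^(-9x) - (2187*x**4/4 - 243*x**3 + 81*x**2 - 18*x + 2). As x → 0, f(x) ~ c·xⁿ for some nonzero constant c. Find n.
5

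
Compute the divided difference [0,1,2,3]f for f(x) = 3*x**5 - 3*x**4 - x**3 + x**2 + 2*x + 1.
56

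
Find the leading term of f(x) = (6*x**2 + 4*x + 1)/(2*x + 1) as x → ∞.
3*x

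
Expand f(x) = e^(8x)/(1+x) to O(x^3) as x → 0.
1 + 7*x + 25*x**2 + O(x**3)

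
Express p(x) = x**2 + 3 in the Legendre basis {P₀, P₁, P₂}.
(10/3)P₀ + (2/3)P₂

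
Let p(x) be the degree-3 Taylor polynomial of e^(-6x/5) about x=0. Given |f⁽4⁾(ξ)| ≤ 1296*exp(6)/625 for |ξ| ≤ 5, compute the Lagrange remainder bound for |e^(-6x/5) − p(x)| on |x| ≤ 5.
54*exp(6)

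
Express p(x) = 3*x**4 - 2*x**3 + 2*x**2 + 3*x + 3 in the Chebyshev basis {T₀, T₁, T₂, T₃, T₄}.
(41/8)T₀ + (3/2)T₁ + (5/2)T₂ + (-1/2)T₃ + (3/8)T₄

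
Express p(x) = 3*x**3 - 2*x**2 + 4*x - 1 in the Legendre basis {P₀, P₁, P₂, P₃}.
(-5/3)P₀ + (29/5)P₁ + (-4/3)P₂ + (6/5)P₃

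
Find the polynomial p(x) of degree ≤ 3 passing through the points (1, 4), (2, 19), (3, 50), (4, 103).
x**3 + 2*x**2 + 2*x - 1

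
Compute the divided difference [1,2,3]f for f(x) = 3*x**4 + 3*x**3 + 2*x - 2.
93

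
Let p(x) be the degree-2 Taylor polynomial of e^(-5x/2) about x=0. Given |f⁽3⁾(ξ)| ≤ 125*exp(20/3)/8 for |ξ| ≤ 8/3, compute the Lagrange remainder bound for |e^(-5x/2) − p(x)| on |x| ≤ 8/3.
4000*exp(20/3)/81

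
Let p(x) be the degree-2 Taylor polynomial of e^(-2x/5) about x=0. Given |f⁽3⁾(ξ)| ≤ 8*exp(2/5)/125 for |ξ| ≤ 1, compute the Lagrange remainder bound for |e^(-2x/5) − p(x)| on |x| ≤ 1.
4*exp(2/5)/375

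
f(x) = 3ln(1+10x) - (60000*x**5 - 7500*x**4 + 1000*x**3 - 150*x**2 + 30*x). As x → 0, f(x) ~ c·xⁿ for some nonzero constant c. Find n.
6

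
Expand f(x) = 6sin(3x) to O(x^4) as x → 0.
18*x - 27*x**3 + O(x**4)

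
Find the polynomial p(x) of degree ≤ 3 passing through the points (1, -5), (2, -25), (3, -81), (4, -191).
-3*x**3 + x - 3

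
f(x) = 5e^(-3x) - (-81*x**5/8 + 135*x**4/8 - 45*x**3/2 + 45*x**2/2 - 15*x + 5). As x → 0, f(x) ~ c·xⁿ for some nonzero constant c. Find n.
6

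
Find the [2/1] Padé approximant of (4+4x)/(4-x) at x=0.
(x + 1)/(1 - x/4)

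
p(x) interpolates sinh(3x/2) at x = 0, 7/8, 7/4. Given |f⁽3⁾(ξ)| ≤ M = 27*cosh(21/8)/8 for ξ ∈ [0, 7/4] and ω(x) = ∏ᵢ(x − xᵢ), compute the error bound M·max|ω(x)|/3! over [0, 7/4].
343*sqrt(3)*cosh(21/8)/4096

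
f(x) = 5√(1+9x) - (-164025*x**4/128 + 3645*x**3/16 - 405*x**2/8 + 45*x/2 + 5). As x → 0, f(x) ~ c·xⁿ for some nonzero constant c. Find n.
5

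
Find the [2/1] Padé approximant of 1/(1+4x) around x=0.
1/(4*x + 1)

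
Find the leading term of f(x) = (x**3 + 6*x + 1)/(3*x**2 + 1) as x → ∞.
x/3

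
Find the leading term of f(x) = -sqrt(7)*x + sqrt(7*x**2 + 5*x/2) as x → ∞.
5*sqrt(7)/28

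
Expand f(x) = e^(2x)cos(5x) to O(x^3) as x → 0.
1 + 2*x - 21*x**2/2 + O(x**3)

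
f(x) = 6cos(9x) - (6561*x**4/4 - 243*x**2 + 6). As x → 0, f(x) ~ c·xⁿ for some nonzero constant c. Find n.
6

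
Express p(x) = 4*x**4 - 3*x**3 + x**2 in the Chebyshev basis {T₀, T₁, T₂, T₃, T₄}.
(2)T₀ + (-9/4)T₁ + (5/2)T₂ + (-3/4)T₃ + (1/2)T₄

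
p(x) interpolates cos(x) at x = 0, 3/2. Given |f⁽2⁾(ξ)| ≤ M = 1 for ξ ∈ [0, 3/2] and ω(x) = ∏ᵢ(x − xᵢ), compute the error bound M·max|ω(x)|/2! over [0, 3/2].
9/32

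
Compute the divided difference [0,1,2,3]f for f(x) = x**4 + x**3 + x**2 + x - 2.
7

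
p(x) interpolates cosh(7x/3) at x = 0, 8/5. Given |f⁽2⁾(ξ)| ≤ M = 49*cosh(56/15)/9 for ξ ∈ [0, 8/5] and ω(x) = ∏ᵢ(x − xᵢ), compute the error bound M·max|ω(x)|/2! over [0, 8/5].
392*cosh(56/15)/225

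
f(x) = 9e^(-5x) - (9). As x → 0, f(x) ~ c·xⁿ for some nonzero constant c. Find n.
1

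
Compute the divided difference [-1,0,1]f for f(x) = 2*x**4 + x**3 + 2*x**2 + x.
4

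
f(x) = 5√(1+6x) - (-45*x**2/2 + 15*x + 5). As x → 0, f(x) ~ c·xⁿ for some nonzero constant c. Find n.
3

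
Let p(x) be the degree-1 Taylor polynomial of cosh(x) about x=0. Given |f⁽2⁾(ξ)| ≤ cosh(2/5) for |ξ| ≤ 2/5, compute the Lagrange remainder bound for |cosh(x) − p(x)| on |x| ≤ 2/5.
2*cosh(2/5)/25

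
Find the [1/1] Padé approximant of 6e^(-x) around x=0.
(6 - 3*x)/(x/2 + 1)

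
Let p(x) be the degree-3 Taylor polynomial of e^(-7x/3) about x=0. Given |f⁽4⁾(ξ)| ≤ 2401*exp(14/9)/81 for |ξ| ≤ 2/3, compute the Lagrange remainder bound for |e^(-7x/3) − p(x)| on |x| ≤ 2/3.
4802*exp(14/9)/19683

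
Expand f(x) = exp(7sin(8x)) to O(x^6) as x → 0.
1 + 56*x + 1568*x**2 + 28672*x**3 + 376320*x**4 + 54820864*x**5/15 + O(x**6)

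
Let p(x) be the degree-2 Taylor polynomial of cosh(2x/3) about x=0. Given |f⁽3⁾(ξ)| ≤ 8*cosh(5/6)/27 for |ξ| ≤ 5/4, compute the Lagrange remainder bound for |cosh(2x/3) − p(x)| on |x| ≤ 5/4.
125*cosh(5/6)/1296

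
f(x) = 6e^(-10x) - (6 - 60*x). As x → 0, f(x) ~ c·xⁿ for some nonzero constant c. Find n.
2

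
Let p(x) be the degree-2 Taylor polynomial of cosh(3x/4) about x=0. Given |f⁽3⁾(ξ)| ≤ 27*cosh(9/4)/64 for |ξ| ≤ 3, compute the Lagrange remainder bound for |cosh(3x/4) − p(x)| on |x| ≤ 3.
243*cosh(9/4)/128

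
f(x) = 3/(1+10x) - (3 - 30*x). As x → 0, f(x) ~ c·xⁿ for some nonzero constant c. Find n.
2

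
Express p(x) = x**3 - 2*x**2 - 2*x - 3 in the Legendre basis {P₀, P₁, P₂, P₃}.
(-11/3)P₀ + (-7/5)P₁ + (-4/3)P₂ + (2/5)P₃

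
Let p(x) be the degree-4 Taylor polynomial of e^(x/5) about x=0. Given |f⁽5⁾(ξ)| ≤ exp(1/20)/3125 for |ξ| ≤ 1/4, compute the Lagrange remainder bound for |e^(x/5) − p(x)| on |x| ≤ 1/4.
exp(1/20)/384000000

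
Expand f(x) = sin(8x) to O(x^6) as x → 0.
8*x - 256*x**3/3 + 4096*x**5/15 + O(x**6)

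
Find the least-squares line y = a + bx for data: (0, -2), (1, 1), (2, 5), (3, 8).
a = -21/10, b = 17/5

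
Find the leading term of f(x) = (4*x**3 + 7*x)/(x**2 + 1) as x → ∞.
4*x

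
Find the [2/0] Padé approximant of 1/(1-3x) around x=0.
9*x**2 + 3*x + 1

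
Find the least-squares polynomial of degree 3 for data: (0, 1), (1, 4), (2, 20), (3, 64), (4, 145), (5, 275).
8/7 + (-7/6)x + (45/28)x² + (23/12)x³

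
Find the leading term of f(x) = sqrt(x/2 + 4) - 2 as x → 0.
x/8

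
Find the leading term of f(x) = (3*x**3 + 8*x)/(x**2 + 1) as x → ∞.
3*x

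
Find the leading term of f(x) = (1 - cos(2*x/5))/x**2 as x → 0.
2/25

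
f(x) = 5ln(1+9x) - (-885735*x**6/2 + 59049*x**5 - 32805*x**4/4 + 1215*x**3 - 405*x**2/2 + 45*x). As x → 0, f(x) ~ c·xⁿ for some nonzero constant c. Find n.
7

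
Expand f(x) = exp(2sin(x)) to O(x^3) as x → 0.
1 + 2*x + 2*x**2 + O(x**3)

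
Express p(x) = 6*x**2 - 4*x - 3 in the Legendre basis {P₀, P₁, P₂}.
-P₀ + (-4)P₁ + (4)P₂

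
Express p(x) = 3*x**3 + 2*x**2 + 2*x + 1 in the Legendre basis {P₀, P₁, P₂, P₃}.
(5/3)P₀ + (19/5)P₁ + (4/3)P₂ + (6/5)P₃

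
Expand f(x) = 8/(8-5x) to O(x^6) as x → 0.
1 + 5*x/8 + 25*x**2/64 + 125*x**3/512 + 625*x**4/4096 + 3125*x**5/32768 + O(x**6)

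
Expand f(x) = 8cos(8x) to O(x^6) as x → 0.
8 - 256*x**2 + 4096*x**4/3 + O(x**6)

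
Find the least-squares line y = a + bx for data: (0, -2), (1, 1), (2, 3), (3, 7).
a = -21/10, b = 29/10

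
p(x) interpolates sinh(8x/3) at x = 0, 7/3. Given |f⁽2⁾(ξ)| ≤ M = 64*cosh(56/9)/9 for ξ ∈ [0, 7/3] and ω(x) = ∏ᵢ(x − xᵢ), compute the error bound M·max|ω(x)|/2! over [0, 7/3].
392*cosh(56/9)/81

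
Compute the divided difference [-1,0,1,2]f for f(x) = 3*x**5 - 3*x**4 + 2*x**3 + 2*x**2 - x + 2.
11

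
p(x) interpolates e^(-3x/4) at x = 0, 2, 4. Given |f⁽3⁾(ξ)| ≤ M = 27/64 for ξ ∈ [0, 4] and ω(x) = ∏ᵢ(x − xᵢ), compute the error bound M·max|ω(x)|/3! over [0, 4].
sqrt(3)/8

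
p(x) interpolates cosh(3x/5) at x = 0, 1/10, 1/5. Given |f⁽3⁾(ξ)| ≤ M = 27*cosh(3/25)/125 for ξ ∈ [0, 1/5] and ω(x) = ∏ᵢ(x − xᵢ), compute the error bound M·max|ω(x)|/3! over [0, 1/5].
sqrt(3)*cosh(3/25)/125000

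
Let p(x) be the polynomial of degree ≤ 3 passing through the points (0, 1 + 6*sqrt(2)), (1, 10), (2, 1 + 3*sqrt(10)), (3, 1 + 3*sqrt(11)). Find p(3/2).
-3*sqrt(11)/16 - 3*sqrt(2)/8 + 27*sqrt(10)/16 + 97/16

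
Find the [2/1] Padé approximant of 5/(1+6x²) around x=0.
5 - 30*x**2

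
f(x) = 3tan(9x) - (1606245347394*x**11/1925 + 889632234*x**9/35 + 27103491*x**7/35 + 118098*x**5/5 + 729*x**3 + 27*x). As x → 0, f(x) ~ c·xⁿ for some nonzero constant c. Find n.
13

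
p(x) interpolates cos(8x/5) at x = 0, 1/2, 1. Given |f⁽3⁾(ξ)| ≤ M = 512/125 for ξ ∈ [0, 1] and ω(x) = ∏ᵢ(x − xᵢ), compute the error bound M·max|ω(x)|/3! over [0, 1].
64*sqrt(3)/3375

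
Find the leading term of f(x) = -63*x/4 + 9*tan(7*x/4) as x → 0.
1029*x**3/64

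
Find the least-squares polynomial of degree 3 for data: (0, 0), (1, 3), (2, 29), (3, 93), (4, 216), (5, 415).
-1/9 + (-220/189)x + (104/63)x² + (82/27)x³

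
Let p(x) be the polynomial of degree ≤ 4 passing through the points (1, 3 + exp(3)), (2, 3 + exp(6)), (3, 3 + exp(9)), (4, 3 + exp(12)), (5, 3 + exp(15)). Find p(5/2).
-5*exp(12)/32 - 5*exp(3)/128 + 3 + 15*exp(6)/32 + 45*exp(9)/64 + 3*exp(15)/128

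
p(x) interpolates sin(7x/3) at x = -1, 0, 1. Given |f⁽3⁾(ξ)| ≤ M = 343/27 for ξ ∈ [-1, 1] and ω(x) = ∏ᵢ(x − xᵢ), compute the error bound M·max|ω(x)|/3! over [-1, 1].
343*sqrt(3)/729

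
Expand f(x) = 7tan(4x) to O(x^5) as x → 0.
28*x + 448*x**3/3 + O(x**5)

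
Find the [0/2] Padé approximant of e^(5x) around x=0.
1/(25*x**2/2 - 5*x + 1)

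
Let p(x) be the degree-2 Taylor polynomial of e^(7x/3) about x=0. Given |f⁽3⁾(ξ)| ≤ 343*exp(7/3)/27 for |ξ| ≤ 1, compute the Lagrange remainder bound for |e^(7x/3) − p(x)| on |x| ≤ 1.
343*exp(7/3)/162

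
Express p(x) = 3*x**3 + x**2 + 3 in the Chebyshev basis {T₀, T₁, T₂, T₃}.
(7/2)T₀ + (9/4)T₁ + (1/2)T₂ + (3/4)T₃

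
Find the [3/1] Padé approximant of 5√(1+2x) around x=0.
(-5*x**3/8 + 15*x**2/4 + 45*x/4 + 5)/(5*x/4 + 1)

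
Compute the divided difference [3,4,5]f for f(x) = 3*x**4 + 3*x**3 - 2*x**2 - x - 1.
325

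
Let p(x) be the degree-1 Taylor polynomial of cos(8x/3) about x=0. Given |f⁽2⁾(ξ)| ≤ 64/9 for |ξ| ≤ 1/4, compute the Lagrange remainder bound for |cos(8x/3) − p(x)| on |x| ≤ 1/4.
2/9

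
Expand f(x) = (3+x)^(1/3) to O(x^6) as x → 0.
3**(1/3) + 3**(1/3)*x/9 - 3**(1/3)*x**2/81 + 5*3**(1/3)*x**3/2187 - 10*3**(1/3)*x**4/19683 + 22*3**(1/3)*x**5/177147 + O(x**6)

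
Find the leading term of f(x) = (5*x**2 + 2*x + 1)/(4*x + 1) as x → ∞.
5*x/4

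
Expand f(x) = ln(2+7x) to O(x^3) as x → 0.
log(2) + 7*x/2 - 49*x**2/8 + O(x**3)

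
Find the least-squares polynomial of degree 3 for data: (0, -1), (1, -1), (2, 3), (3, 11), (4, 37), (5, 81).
-10/9 + (103/54)x + (-41/18)x² + (28/27)x³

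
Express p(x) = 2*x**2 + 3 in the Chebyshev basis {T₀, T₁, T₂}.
(4)T₀ + T₂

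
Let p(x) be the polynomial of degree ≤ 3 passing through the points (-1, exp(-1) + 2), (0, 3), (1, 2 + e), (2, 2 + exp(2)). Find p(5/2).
(-5 + e*(-35*e + 53 + 35*exp(2)))*exp(-1)/16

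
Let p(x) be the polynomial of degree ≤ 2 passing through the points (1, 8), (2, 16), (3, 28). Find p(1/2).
11/2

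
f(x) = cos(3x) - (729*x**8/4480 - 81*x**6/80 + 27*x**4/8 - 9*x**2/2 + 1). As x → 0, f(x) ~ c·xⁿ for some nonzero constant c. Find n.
10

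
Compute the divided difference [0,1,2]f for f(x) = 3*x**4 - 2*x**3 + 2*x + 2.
15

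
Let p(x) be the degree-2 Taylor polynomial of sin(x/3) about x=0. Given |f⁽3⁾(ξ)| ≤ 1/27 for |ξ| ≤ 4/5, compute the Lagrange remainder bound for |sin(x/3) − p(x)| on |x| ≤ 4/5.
32/10125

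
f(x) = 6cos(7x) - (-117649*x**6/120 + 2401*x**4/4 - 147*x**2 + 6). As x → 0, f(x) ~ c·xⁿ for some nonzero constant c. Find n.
8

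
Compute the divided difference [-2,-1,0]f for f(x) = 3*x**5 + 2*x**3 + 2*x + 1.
-51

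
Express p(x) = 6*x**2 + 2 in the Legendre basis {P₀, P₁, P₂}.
(4)P₀ + (4)P₂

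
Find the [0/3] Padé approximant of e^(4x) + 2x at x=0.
1/(-392*x**3/3 + 28*x**2 - 6*x + 1)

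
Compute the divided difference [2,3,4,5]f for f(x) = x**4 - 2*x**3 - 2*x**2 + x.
12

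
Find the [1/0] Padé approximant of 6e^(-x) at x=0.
6 - 6*x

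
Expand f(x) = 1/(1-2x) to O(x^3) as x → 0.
1 + 2*x + 4*x**2 + O(x**3)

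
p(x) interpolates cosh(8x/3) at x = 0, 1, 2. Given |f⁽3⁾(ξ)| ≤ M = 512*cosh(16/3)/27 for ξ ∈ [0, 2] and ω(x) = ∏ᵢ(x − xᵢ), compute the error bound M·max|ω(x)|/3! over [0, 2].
512*sqrt(3)*cosh(16/3)/729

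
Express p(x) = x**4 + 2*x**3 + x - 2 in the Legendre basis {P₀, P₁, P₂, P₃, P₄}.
(-9/5)P₀ + (11/5)P₁ + (4/7)P₂ + (4/5)P₃ + (8/35)P₄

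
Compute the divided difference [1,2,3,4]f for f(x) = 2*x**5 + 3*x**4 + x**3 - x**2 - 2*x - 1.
161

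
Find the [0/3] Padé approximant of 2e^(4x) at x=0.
2/(-32*x**3/3 + 8*x**2 - 4*x + 1)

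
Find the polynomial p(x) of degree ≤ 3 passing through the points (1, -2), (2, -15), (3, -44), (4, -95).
-x**3 - 2*x**2 + 1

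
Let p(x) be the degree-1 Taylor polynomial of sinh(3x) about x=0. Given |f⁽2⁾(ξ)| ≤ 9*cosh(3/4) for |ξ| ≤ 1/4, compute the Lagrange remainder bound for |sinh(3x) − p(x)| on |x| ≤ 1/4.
9*cosh(3/4)/32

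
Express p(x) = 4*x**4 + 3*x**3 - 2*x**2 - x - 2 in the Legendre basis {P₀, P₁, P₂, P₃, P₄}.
(-28/15)P₀ + (4/5)P₁ + (20/21)P₂ + (6/5)P₃ + (32/35)P₄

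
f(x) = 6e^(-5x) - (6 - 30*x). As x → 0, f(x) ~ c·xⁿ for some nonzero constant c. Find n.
2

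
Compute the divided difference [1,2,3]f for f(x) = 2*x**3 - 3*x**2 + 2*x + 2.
9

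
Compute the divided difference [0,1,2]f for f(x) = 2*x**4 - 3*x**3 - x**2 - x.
4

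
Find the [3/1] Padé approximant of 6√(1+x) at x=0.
(-3*x**3/32 + 9*x**2/8 + 27*x/4 + 6)/(5*x/8 + 1)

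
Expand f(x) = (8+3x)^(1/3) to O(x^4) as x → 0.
2 + x/4 - x**2/32 + 5*x**3/768 + O(x**4)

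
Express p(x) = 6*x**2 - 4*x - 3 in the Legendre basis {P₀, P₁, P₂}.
-P₀ + (-4)P₁ + (4)P₂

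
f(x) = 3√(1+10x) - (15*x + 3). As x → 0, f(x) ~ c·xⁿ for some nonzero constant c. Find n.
2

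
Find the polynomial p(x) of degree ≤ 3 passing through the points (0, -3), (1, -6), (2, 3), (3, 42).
3*x**3 - 3*x**2 - 3*x - 3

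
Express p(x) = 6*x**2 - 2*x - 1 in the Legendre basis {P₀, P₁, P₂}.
P₀ + (-2)P₁ + (4)P₂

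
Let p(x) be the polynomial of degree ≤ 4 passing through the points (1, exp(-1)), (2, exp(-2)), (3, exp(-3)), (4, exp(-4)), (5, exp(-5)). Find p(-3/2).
(-8580*exp(3) - 5460*e + 1155 + 10010*exp(2) + 3003*exp(4))*exp(-5)/128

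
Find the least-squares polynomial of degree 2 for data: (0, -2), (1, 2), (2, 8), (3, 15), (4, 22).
-11/5 + (41/10)x + (1/2)x²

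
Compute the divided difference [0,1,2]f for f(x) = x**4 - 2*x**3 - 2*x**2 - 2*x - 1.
-1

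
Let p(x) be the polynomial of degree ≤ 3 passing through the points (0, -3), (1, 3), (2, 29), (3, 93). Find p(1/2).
-11/8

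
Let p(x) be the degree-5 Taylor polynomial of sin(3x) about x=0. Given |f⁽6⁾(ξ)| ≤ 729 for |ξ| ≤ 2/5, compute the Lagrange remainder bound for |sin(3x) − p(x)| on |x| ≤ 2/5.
324/78125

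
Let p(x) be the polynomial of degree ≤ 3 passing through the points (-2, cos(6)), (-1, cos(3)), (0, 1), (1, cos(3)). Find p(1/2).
cos(6)/16 + 15/16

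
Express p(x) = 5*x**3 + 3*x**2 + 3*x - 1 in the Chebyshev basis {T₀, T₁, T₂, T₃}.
(1/2)T₀ + (27/4)T₁ + (3/2)T₂ + (5/4)T₃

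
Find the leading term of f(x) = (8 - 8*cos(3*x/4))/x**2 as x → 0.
9/4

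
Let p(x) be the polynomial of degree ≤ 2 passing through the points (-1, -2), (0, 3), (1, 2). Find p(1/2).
13/4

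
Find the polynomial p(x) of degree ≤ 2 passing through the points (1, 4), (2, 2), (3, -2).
-x**2 + x + 4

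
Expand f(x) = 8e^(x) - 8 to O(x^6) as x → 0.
8*x + 4*x**2 + 4*x**3/3 + x**4/3 + x**5/15 + O(x**6)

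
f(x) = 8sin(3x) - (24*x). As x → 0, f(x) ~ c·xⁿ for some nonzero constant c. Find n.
3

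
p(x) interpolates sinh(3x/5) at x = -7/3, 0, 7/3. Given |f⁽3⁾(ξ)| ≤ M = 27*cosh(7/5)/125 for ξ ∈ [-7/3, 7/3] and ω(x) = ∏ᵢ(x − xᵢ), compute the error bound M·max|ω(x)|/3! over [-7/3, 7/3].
343*sqrt(3)*cosh(7/5)/3375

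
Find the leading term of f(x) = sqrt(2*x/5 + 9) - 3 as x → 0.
x/15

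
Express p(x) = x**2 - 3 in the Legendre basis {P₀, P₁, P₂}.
(-8/3)P₀ + (2/3)P₂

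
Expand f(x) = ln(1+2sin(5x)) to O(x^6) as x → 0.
10*x - 50*x**2 + 875*x**3/3 - 6250*x**4/3 + 190625*x**5/12 + O(x**6)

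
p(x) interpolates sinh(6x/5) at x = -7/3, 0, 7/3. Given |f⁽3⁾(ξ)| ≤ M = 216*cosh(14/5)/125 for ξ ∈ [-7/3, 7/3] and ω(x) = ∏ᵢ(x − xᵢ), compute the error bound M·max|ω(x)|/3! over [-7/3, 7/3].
2744*sqrt(3)*cosh(14/5)/3375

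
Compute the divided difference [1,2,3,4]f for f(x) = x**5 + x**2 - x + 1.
65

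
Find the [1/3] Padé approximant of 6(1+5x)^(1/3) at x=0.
(25*x + 6)/(125*x**3/81 - 25*x**2/18 + 5*x/2 + 1)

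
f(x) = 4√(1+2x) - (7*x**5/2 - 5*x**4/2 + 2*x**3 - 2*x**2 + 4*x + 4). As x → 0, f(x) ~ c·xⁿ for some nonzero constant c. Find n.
6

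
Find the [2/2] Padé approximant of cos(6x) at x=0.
(1 - 15*x**2)/(3*x**2 + 1)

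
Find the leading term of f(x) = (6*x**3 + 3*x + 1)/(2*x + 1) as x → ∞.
3*x**2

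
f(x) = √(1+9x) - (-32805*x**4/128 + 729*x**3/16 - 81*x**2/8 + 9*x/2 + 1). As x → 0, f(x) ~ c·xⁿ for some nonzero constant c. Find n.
5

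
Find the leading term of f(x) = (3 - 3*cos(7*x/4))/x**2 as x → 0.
147/32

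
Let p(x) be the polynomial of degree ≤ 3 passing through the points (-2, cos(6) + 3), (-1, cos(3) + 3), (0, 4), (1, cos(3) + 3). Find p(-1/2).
cos(3)/2 - cos(6)/16 + 57/16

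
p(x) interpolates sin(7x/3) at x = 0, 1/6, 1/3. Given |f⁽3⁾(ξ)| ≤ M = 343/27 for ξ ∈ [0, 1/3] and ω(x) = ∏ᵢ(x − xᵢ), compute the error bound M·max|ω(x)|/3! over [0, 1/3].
343*sqrt(3)/157464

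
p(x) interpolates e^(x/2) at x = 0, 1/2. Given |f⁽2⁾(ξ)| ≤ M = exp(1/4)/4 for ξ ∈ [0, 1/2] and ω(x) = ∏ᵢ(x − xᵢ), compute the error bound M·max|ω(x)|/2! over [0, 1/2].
exp(1/4)/128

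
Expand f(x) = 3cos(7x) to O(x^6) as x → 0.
3 - 147*x**2/2 + 2401*x**4/8 + O(x**6)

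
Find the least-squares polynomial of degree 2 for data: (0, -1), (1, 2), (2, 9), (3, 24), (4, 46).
-22/35 + (-54/35)x + (23/7)x²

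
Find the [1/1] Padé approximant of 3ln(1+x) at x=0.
3*x/(x/2 + 1)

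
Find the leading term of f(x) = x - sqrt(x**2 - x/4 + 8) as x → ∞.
1/8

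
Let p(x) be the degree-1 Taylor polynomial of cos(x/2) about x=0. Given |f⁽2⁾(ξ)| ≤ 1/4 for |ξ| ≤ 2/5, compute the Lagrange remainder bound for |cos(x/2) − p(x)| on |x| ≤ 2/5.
1/50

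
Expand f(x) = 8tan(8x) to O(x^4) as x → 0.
64*x + 4096*x**3/3 + O(x**4)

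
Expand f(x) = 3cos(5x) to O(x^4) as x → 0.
3 - 75*x**2/2 + O(x**4)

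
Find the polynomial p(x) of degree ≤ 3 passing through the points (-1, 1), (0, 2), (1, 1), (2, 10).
2*x**3 - x**2 - 2*x + 2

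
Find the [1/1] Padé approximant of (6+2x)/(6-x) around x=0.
(x/3 + 1)/(1 - x/6)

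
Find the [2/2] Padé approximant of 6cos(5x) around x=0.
(6 - 125*x**2/2)/(25*x**2/12 + 1)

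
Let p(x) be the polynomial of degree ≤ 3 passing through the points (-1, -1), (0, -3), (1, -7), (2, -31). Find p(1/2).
-29/8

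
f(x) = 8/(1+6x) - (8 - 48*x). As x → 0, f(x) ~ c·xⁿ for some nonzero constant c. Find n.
2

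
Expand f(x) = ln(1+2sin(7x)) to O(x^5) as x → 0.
14*x - 98*x**2 + 2401*x**3/3 - 24010*x**4/3 + O(x**5)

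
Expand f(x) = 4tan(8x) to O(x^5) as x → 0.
32*x + 2048*x**3/3 + O(x**5)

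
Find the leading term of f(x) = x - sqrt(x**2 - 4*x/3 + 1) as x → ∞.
2/3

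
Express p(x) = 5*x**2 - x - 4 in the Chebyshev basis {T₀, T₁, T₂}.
(-3/2)T₀ - T₁ + (5/2)T₂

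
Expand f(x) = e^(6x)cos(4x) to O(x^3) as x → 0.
1 + 6*x + 10*x**2 + O(x**3)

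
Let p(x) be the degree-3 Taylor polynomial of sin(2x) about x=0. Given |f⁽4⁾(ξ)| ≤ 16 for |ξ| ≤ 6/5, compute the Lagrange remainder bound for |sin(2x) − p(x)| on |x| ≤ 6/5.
864/625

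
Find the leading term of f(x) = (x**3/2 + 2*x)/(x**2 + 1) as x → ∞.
x/2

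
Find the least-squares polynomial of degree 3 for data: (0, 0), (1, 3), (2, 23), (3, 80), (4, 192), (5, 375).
1/7 + (-5/7)x + (1/7)x² + (3)x³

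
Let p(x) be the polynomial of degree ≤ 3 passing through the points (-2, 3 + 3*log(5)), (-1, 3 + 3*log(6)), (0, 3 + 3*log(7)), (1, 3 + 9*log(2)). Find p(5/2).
3 + log(16388945225936291321230313138304319488*2**(3/8)*3**(5/16)*5**(7/16)*7**(9/16)/207166472332785427482736201687578125)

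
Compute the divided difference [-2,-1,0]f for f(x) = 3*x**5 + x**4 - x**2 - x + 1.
-39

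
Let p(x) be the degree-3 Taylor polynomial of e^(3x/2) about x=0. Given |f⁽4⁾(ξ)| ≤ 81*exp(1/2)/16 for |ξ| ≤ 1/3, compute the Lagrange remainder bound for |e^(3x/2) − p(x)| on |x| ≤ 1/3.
exp(1/2)/384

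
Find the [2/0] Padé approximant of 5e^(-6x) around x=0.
90*x**2 - 30*x + 5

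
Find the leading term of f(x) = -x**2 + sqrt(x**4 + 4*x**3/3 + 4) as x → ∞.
2*x/3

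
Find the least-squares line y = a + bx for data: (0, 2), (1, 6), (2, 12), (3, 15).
a = 2, b = 9/2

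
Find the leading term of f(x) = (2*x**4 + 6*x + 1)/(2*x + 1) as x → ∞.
x**3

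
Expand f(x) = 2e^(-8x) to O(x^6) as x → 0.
2 - 16*x + 64*x**2 - 512*x**3/3 + 1024*x**4/3 - 8192*x**5/15 + O(x**6)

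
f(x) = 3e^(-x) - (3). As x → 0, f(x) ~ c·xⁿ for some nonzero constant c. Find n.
1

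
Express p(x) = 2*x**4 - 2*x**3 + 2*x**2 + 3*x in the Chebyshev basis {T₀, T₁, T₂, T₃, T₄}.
(7/4)T₀ + (3/2)T₁ + (2)T₂ + (-1/2)T₃ + (1/4)T₄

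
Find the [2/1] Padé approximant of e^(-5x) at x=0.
(25*x**2/6 - 10*x/3 + 1)/(5*x/3 + 1)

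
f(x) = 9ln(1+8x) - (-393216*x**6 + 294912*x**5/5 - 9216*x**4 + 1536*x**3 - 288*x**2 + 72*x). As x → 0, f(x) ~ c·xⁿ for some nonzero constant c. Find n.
7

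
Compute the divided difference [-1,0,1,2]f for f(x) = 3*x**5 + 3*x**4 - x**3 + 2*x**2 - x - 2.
20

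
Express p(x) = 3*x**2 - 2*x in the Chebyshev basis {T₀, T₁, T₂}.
(3/2)T₀ + (-2)T₁ + (3/2)T₂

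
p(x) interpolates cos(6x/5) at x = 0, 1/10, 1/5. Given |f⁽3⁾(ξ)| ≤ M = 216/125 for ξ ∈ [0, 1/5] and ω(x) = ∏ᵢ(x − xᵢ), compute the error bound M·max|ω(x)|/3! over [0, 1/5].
sqrt(3)/15625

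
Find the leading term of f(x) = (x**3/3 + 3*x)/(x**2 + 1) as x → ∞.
x/3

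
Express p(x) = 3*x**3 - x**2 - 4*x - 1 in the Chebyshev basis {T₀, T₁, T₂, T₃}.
(-3/2)T₀ + (-7/4)T₁ + (-1/2)T₂ + (3/4)T₃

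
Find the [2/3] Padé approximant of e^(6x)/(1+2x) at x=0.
(3*x**2 + 12*x/5 + 1)/(12*x**3/5 - 3*x**2/5 - 8*x/5 + 1)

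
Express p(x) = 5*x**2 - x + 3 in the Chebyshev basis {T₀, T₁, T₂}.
(11/2)T₀ - T₁ + (5/2)T₂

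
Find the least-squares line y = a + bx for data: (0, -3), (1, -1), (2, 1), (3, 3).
a = -3, b = 2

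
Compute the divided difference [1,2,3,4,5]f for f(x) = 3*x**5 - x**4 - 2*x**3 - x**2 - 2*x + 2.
44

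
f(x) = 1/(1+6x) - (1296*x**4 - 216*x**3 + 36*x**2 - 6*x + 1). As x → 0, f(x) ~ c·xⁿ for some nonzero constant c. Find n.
5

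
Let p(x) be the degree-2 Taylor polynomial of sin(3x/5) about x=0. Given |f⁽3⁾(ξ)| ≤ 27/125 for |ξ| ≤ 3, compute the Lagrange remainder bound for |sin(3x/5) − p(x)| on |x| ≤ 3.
243/250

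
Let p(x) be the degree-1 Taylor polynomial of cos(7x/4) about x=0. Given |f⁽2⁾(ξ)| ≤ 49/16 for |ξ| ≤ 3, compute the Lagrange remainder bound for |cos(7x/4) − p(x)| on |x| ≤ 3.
441/32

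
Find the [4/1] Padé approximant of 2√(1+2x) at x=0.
(3*x**4/20 - 2*x**3/5 + 9*x**2/5 + 24*x/5 + 2)/(7*x/5 + 1)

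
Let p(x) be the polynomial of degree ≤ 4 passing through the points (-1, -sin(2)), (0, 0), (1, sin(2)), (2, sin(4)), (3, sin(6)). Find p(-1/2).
-105*sin(2)/128 + 7*sin(4)/32 - 5*sin(6)/128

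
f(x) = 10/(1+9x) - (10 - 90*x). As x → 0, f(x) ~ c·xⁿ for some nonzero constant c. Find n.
2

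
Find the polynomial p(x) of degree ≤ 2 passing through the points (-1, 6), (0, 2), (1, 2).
2*x**2 - 2*x + 2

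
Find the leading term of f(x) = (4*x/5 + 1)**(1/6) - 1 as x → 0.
2*x/15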